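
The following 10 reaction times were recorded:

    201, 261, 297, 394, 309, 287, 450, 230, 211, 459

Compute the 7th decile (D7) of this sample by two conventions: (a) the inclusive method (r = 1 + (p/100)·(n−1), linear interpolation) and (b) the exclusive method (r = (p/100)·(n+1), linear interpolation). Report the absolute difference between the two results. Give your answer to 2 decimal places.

34.00

Sorted: 201, 211, 230, 261, 287, 297, 309, 394, 450, 459.
n = 10.
(a) r = 7.3; between ranks 7 (309) and 8 (394): 334.5.
(b) r = 7.7; between ranks 7 (309) and 8 (394): 368.5.
|334.5 − 368.5| = 34.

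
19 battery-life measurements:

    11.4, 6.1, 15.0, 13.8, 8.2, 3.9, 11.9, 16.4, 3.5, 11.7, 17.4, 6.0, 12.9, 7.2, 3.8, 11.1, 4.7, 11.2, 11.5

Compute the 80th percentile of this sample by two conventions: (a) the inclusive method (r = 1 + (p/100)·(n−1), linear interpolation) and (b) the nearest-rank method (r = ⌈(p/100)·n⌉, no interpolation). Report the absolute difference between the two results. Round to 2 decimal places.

Sorted: 3.5, 3.8, 3.9, 4.7, 6.0, 6.1, 7.2, 8.2, 11.1, 11.2, 11.4, 11.5, 11.7, 11.9, 12.9, 13.8, 15.0, 16.4, 17.4.
n = 19.
(a) r = 15.4; between ranks 15 (12.9) and 16 (13.8): 13.26.
(b) the nearest-rank method: rank 16 → 13.8.
|13.26 − 13.8| = 0.54.

0.54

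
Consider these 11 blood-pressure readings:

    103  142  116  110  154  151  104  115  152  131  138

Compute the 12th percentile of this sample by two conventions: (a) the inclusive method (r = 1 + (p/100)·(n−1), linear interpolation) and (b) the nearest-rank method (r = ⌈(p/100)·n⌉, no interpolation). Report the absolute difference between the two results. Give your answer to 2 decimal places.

1.20

Sorted: 103, 104, 110, 115, 116, 131, 138, 142, 151, 152, 154.
n = 11.
(a) r = 2.2; between ranks 2 (104) and 3 (110): 105.2.
(b) the nearest-rank method: rank 2 → 104.
|105.2 − 104| = 1.2.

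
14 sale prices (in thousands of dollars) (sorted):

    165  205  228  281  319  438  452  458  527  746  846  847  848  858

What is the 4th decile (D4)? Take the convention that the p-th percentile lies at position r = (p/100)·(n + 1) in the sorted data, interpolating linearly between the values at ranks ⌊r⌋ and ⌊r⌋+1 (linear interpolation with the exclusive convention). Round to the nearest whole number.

n = 14.
r = (40/100)·(14 + 1) = 6.
r is an integer, so P40 is the value at rank 6: 438.

438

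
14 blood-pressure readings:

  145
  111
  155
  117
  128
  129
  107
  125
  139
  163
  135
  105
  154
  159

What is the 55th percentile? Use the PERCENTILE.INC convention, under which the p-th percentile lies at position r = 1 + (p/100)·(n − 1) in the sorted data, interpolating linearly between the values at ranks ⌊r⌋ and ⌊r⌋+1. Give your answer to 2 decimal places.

135.60

Sorted: 105, 107, 111, 117, 125, 128, 129, 135, 139, 145, 154, 155, 159, 163.
n = 14.
r = 1 + (55/100)·(14 − 1) = 1 + 7.15 = 8.15.
Rank 8 is 135 and rank 9 is 139.
Interpolate: 135 + 0.15·(139 − 135) = 135 + 0.15·4 = 135.6.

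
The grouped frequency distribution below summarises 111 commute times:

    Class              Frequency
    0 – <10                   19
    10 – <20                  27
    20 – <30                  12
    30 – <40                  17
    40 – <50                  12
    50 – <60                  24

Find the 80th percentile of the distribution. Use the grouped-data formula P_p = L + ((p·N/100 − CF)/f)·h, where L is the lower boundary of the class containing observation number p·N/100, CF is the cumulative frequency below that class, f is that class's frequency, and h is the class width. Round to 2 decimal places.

50.75

N = 111; target position k = 80/100 · 111 = 88.8.
Cumulative frequencies: 19, 46, 58, 75, 87, 111.
Observation 88.8 falls in the class 50 – <60.
L = 50, CF = 87, f = 24, h = 10.
P80 = 50 + ((88.8 − 87)/24)·10 = 50 + 0.75 = 50.75.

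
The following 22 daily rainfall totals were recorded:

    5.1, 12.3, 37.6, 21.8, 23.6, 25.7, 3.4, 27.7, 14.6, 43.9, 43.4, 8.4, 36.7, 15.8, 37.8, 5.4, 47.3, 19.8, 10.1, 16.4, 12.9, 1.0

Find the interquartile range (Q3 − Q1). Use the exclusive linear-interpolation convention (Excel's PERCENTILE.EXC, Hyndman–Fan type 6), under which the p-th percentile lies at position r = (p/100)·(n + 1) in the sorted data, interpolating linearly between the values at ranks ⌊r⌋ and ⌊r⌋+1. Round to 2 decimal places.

27.25

Sorted: 1.0, 3.4, 5.1, 5.4, 8.4, 10.1, 12.3, 12.9, 14.6, 15.8, 16.4, 19.8, 21.8, 23.6, 25.7, 27.7, 36.7, 37.6, 37.8, 43.4, 43.9, 47.3.
n = 22.
P25: r = 5.75; ranks 5–6 are 8.4, 10.1; interpolating gives 9.675.
P75: r = 17.25; ranks 17–18 are 36.7, 37.6; interpolating gives 36.925.
Difference: 36.925 − 9.675 = 27.25.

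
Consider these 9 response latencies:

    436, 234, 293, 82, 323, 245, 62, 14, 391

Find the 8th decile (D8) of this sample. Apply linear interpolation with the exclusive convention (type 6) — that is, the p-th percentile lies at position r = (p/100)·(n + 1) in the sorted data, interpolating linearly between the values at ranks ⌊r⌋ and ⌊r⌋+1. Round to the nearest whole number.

391

Sorted: 14, 62, 82, 234, 245, 293, 323, 391, 436.
n = 9.
r = (80/100)·(9 + 1) = 8.
r is an integer, so P80 is the value at rank 8: 391.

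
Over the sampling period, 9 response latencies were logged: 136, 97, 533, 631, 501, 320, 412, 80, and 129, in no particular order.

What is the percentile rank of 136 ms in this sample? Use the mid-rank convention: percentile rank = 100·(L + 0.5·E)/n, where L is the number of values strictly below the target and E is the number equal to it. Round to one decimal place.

Sorted: 80, 97, 129, 136, 320, 412, 501, 533, 631.
Count below 136: L = 3; count equal: E = 1; n = 9.
Percentile rank = 100·(3 + 0.5·1)/9 = 100·3.5/9 = 38.89.

38.9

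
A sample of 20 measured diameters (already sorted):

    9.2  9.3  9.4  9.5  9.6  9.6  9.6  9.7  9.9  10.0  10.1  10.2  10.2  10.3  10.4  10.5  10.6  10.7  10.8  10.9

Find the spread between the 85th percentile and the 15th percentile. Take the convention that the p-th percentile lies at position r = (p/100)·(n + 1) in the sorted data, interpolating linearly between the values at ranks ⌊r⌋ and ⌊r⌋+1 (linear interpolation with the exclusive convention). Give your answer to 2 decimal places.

n = 20.
P15: r = 3.15; ranks 3–4 are 9.4, 9.5; interpolating gives 9.415.
P85: r = 17.85; ranks 17–18 are 10.6, 10.7; interpolating gives 10.685.
Difference: 10.685 − 9.415 = 1.27.

1.27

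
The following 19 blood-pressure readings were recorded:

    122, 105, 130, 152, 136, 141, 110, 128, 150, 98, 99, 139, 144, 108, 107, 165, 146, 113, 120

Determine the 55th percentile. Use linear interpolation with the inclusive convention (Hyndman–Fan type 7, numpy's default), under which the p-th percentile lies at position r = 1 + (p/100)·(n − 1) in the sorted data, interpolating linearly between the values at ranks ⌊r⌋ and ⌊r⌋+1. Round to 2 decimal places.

Sorted: 98, 99, 105, 107, 108, 110, 113, 120, 122, 128, 130, 136, 139, 141, 144, 146, 150, 152, 165.
n = 19.
r = 1 + (55/100)·(19 − 1) = 1 + 9.9 = 10.9.
Rank 10 is 128 and rank 11 is 130.
Interpolate: 128 + 0.9·(130 − 128) = 128 + 0.9·2 = 129.8.

129.80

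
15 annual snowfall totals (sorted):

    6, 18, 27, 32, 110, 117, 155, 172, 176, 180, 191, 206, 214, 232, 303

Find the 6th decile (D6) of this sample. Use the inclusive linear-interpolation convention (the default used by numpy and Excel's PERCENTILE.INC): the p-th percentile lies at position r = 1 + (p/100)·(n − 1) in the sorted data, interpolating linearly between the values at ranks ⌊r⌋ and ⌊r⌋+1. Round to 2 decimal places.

177.60

n = 15.
r = 1 + (60/100)·(15 − 1) = 1 + 8.4 = 9.4.
Rank 9 is 176 and rank 10 is 180.
Interpolate: 176 + 0.4·(180 − 176) = 176 + 0.4·4 = 177.6.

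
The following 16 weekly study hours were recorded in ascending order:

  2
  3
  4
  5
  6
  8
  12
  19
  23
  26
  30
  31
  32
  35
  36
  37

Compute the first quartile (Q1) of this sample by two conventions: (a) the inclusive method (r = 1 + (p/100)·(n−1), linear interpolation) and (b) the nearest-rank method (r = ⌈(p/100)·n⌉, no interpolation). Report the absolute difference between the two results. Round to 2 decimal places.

n = 16.
(a) r = 4.75; between ranks 4 (5) and 5 (6): 5.75.
(b) the nearest-rank method: rank 4 → 5.
|5.75 − 5| = 0.75.

0.75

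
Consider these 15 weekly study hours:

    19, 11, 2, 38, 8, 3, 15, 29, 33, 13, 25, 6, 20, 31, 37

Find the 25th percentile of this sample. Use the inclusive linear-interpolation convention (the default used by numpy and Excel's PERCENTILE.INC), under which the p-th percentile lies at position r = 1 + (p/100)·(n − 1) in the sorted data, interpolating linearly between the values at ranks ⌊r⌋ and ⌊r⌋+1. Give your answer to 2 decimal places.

9.50

Sorted: 2, 3, 6, 8, 11, 13, 15, 19, 20, 25, 29, 31, 33, 37, 38.
n = 15.
r = 1 + (25/100)·(15 − 1) = 1 + 3.5 = 4.5.
Rank 4 is 8 and rank 5 is 11.
Interpolate: 8 + 0.5·(11 − 8) = 8 + 0.5·3 = 9.5.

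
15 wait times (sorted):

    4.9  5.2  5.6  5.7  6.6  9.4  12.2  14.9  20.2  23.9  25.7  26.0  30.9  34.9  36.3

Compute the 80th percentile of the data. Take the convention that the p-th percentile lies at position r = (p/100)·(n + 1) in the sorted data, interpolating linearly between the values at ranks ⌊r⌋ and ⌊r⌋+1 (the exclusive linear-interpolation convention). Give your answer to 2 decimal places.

29.92

n = 15.
r = (80/100)·(15 + 1) = 12.8.
Rank 12 is 26.0 and rank 13 is 30.9.
Interpolate: 26.0 + 0.8·(30.9 − 26.0) = 26.0 + 0.8·4.9 = 29.92.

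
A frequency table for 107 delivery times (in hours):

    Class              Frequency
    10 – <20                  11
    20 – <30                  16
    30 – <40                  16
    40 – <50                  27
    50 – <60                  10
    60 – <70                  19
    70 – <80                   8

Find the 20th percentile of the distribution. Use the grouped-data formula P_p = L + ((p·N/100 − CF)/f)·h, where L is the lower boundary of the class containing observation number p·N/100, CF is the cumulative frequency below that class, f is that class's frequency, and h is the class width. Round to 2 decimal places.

N = 107; target position k = 20/100 · 107 = 21.4.
Cumulative frequencies: 11, 27, 43, 70, 80, 99, 107.
Observation 21.4 falls in the class 20 – <30.
L = 20, CF = 11, f = 16, h = 10.
P20 = 20 + ((21.4 − 11)/16)·10 = 20 + 6.5 = 26.5.

26.50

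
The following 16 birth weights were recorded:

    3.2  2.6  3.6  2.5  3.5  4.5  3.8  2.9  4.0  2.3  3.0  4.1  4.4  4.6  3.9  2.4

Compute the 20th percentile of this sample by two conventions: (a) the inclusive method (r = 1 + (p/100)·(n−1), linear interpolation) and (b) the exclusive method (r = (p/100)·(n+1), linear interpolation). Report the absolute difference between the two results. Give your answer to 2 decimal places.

Sorted: 2.3, 2.4, 2.5, 2.6, 2.9, 3.0, 3.2, 3.5, 3.6, 3.8, 3.9, 4.0, 4.1, 4.4, 4.5, 4.6.
n = 16.
(a) r = 4 → value at rank 4 = 2.6.
(b) r = 3.4; between ranks 3 (2.5) and 4 (2.6): 2.54.
|2.6 − 2.54| = 0.06.

0.06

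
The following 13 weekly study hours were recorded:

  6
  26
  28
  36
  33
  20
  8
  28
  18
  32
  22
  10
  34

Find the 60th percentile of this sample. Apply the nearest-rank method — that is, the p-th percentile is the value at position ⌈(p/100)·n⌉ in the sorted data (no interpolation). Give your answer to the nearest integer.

Sorted: 6, 8, 10, 18, 20, 22, 26, 28, 28, 32, 33, 34, 36.
n = 13.
Position = ⌈60/100 · 13⌉ = ⌈7.8⌉ = 8.
The value at rank 8 is 28.

28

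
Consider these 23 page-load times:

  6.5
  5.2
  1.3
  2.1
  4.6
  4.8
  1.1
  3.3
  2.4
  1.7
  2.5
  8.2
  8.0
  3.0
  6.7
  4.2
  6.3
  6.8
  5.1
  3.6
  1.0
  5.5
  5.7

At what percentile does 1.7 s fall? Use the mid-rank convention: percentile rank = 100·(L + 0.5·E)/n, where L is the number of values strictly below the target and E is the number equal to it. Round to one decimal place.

Sorted: 1.0, 1.1, 1.3, 1.7, 2.1, 2.4, 2.5, 3.0, 3.3, 3.6, 4.2, 4.6, 4.8, 5.1, 5.2, 5.5, 5.7, 6.3, 6.5, 6.7, 6.8, 8.0, 8.2.
Count below 1.7: L = 3; count equal: E = 1; n = 23.
Percentile rank = 100·(3 + 0.5·1)/23 = 100·3.5/23 = 15.22.

15.2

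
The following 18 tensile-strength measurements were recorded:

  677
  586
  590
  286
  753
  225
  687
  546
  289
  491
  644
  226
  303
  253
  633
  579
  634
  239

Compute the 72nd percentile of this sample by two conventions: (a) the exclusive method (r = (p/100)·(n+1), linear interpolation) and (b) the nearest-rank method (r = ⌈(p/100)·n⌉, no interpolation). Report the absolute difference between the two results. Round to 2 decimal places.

Sorted: 225, 226, 239, 253, 286, 289, 303, 491, 546, 579, 586, 590, 633, 634, 644, 677, 687, 753.
n = 18.
(a) r = 13.68; between ranks 13 (633) and 14 (634): 633.68.
(b) the nearest-rank method: rank 13 → 633.
|633.68 − 633| = 0.68.

0.68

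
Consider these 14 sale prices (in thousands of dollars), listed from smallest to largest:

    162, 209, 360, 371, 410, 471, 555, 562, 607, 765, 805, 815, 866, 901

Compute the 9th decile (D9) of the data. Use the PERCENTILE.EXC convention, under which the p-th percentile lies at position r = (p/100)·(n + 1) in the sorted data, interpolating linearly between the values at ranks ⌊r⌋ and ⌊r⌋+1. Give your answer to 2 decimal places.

883.50

n = 14.
r = (90/100)·(14 + 1) = 13.5.
Rank 13 is 866 and rank 14 is 901.
Interpolate: 866 + 0.5·(901 − 866) = 866 + 0.5·35 = 883.5.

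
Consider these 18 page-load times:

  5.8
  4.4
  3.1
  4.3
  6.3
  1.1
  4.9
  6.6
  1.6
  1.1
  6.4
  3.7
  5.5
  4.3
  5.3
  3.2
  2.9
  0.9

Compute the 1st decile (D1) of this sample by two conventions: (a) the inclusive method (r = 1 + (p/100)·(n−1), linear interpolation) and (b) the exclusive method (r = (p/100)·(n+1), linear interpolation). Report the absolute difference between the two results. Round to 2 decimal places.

0.02

Sorted: 0.9, 1.1, 1.1, 1.6, 2.9, 3.1, 3.2, 3.7, 4.3, 4.3, 4.4, 4.9, 5.3, 5.5, 5.8, 6.3, 6.4, 6.6.
n = 18.
(a) r = 2.7; between ranks 2 (1.1) and 3 (1.1): 1.1.
(b) r = 1.9; between ranks 1 (0.9) and 2 (1.1): 1.08.
|1.1 − 1.08| = 0.02.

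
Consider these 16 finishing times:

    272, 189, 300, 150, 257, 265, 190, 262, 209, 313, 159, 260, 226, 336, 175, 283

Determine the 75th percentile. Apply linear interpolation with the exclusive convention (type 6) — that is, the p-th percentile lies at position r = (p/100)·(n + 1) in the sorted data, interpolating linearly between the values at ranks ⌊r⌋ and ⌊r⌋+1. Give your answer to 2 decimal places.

280.25

Sorted: 150, 159, 175, 189, 190, 209, 226, 257, 260, 262, 265, 272, 283, 300, 313, 336.
n = 16.
r = (75/100)·(16 + 1) = 12.75.
Rank 12 is 272 and rank 13 is 283.
Interpolate: 272 + 0.75·(283 − 272) = 272 + 0.75·11 = 280.25.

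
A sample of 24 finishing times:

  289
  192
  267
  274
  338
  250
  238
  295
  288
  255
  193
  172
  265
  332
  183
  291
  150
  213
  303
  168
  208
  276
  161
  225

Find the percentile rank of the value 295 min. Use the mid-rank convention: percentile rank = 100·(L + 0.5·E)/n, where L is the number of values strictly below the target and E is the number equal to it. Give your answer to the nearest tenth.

Sorted: 150, 161, 168, 172, 183, 192, 193, 208, 213, 225, 238, 250, 255, 265, 267, 274, 276, 288, 289, 291, 295, 303, 332, 338.
Count below 295: L = 20; count equal: E = 1; n = 24.
Percentile rank = 100·(20 + 0.5·1)/24 = 100·20.5/24 = 85.42.

85.4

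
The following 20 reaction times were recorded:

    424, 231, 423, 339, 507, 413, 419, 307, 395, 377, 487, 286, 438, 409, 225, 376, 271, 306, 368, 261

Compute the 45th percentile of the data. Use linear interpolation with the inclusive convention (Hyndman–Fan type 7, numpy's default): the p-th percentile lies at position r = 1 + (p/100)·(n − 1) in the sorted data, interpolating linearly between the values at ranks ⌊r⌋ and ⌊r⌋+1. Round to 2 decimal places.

372.40

Sorted: 225, 231, 261, 271, 286, 306, 307, 339, 368, 376, 377, 395, 409, 413, 419, 423, 424, 438, 487, 507.
n = 20.
r = 1 + (45/100)·(20 − 1) = 1 + 8.55 = 9.55.
Rank 9 is 368 and rank 10 is 376.
Interpolate: 368 + 0.55·(376 − 368) = 368 + 0.55·8 = 372.4.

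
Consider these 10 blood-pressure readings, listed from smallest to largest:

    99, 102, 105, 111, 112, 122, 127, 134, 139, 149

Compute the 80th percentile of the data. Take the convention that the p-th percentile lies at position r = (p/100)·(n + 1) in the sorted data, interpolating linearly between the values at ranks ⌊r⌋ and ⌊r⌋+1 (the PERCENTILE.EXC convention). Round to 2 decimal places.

138.00

n = 10.
r = (80/100)·(10 + 1) = 8.8.
Rank 8 is 134 and rank 9 is 139.
Interpolate: 134 + 0.8·(139 − 134) = 134 + 0.8·5 = 138.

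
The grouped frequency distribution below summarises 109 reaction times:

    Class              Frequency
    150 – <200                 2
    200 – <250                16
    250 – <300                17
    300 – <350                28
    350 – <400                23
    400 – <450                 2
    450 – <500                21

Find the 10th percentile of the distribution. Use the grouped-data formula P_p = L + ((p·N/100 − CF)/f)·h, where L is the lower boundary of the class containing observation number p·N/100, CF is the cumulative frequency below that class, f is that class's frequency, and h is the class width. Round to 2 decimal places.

227.81

N = 109; target position k = 10/100 · 109 = 10.9.
Cumulative frequencies: 2, 18, 35, 63, 86, 88, 109.
Observation 10.9 falls in the class 200 – <250.
L = 200, CF = 2, f = 16, h = 50.
P10 = 200 + ((10.9 − 2)/16)·50 = 200 + 27.8125 = 227.812.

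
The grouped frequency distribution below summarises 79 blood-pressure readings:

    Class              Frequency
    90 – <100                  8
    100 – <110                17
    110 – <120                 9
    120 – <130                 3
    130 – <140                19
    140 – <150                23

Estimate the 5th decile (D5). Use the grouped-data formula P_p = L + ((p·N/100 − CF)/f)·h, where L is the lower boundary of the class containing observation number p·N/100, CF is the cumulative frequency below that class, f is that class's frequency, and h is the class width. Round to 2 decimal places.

N = 79; target position k = 50/100 · 79 = 39.5.
Cumulative frequencies: 8, 25, 34, 37, 56, 79.
Observation 39.5 falls in the class 130 – <140.
L = 130, CF = 37, f = 19, h = 10.
P50 = 130 + ((39.5 − 37)/19)·10 = 130 + 1.31579 = 131.316.

131.32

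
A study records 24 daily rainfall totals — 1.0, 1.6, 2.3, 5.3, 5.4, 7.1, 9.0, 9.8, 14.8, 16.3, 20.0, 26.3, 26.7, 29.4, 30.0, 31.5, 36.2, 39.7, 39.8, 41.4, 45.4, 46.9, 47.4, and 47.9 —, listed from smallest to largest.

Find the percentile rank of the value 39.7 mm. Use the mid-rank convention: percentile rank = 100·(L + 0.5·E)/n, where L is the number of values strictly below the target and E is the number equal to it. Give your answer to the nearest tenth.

Count below 39.7: L = 17; count equal: E = 1; n = 24.
Percentile rank = 100·(17 + 0.5·1)/24 = 100·17.5/24 = 72.92.

72.9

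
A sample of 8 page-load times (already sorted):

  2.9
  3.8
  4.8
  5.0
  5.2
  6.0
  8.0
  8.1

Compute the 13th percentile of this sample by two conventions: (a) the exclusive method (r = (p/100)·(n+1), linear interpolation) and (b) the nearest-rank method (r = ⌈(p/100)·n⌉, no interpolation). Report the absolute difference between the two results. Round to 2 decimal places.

0.75

n = 8.
(a) r = 1.17; between ranks 1 (2.9) and 2 (3.8): 3.053.
(b) the nearest-rank method: rank 2 → 3.8.
|3.053 − 3.8| = 0.747.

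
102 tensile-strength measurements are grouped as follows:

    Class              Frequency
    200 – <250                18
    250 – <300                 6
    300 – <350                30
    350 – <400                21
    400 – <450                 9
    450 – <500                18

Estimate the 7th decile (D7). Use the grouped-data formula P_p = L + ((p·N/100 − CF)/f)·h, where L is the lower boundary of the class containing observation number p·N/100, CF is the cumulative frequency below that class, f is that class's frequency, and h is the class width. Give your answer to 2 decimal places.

391.43

N = 102; target position k = 70/100 · 102 = 71.4.
Cumulative frequencies: 18, 24, 54, 75, 84, 102.
Observation 71.4 falls in the class 350 – <400.
L = 350, CF = 54, f = 21, h = 50.
P70 = 350 + ((71.4 − 54)/21)·50 = 350 + 41.4286 = 391.429.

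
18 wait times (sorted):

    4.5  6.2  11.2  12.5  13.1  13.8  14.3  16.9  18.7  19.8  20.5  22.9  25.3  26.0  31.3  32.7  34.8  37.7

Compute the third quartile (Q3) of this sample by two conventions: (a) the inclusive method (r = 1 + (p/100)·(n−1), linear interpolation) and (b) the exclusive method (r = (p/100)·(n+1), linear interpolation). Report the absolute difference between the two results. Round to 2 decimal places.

1.50

n = 18.
(a) r = 13.75; between ranks 13 (25.3) and 14 (26.0): 25.825.
(b) r = 14.25; between ranks 14 (26.0) and 15 (31.3): 27.325.
|25.825 − 27.325| = 1.5.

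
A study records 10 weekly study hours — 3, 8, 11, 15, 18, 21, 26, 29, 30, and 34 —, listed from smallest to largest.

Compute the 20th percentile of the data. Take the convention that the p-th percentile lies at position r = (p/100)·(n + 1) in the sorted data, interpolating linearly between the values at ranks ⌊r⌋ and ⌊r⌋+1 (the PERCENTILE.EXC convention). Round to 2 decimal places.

8.60

n = 10.
r = (20/100)·(10 + 1) = 2.2.
Rank 2 is 8 and rank 3 is 11.
Interpolate: 8 + 0.2·(11 − 8) = 8 + 0.2·3 = 8.6.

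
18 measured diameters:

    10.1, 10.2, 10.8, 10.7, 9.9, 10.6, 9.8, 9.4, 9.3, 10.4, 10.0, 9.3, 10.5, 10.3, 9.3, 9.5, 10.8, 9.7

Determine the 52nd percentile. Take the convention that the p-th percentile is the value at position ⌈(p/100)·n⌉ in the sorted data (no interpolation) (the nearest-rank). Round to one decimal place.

10.1

Sorted: 9.3, 9.3, 9.3, 9.4, 9.5, 9.7, 9.8, 9.9, 10.0, 10.1, 10.2, 10.3, 10.4, 10.5, 10.6, 10.7, 10.8, 10.8.
n = 18.
Position = ⌈52/100 · 18⌉ = ⌈9.36⌉ = 10.
The value at rank 10 is 10.1.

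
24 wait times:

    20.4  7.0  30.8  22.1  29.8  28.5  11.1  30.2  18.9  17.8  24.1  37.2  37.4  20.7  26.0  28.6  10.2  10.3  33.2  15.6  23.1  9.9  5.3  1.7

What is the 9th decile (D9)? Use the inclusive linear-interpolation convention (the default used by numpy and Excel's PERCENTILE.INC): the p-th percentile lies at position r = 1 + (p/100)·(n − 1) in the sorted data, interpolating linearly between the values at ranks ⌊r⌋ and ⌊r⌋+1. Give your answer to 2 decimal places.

32.48

Sorted: 1.7, 5.3, 7.0, 9.9, 10.2, 10.3, 11.1, 15.6, 17.8, 18.9, 20.4, 20.7, 22.1, 23.1, 24.1, 26.0, 28.5, 28.6, 29.8, 30.2, 30.8, 33.2, 37.2, 37.4.
n = 24.
r = 1 + (90/100)·(24 − 1) = 1 + 20.7 = 21.7.
Rank 21 is 30.8 and rank 22 is 33.2.
Interpolate: 30.8 + 0.7·(33.2 − 30.8) = 30.8 + 0.7·2.4 = 32.48.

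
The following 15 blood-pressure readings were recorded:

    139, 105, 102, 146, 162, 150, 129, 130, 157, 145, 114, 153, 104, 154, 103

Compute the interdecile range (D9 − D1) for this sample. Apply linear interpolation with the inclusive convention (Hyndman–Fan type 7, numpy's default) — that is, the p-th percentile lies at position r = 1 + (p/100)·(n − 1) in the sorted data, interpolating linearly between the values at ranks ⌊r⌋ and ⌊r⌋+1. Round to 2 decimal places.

52.40

Sorted: 102, 103, 104, 105, 114, 129, 130, 139, 145, 146, 150, 153, 154, 157, 162.
n = 15.
P10: r = 2.4; ranks 2–3 are 103, 104; interpolating gives 103.4.
P90: r = 13.6; ranks 13–14 are 154, 157; interpolating gives 155.8.
Difference: 155.8 − 103.4 = 52.4.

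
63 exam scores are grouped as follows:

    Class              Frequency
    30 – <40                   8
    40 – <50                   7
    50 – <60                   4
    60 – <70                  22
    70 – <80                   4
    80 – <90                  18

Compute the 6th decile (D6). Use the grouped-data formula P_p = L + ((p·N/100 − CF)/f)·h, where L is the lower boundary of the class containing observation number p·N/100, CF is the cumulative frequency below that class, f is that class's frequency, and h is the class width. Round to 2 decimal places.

N = 63; target position k = 60/100 · 63 = 37.8.
Cumulative frequencies: 8, 15, 19, 41, 45, 63.
Observation 37.8 falls in the class 60 – <70.
L = 60, CF = 19, f = 22, h = 10.
P60 = 60 + ((37.8 − 19)/22)·10 = 60 + 8.54545 = 68.5455.

68.55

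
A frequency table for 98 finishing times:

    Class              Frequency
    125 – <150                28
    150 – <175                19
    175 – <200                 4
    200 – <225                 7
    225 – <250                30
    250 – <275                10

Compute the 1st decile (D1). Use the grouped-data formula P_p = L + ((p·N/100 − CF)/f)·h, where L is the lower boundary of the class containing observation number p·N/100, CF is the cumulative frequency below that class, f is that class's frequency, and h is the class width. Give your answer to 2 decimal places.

N = 98; target position k = 10/100 · 98 = 9.8.
Cumulative frequencies: 28, 47, 51, 58, 88, 98.
Observation 9.8 falls in the class 125 – <150.
L = 125, CF = 0, f = 28, h = 25.
P10 = 125 + ((9.8 − 0)/28)·25 = 125 + 8.75 = 133.75.

133.75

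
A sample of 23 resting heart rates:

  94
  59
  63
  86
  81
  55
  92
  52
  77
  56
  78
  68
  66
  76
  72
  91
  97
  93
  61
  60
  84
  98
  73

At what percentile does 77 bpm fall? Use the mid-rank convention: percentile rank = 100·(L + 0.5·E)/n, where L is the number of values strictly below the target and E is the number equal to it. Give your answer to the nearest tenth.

Sorted: 52, 55, 56, 59, 60, 61, 63, 66, 68, 72, 73, 76, 77, 78, 81, 84, 86, 91, 92, 93, 94, 97, 98.
Count below 77: L = 12; count equal: E = 1; n = 23.
Percentile rank = 100·(12 + 0.5·1)/23 = 100·12.5/23 = 54.35.

54.3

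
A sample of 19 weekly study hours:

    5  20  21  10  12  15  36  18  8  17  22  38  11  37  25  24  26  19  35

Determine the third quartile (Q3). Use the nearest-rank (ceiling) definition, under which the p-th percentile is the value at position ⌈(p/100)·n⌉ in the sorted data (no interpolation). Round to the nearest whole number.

Sorted: 5, 8, 10, 11, 12, 15, 17, 18, 19, 20, 21, 22, 24, 25, 26, 35, 36, 37, 38.
n = 19.
Position = ⌈75/100 · 19⌉ = ⌈14.25⌉ = 15.
The value at rank 15 is 26.

26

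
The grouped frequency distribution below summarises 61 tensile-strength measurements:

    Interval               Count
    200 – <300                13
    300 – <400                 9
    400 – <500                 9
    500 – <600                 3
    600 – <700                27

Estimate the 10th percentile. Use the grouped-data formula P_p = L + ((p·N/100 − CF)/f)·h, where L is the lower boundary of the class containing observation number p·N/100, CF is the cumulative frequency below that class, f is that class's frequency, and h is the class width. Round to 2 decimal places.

N = 61; target position k = 10/100 · 61 = 6.1.
Cumulative frequencies: 13, 22, 31, 34, 61.
Observation 6.1 falls in the class 200 – <300.
L = 200, CF = 0, f = 13, h = 100.
P10 = 200 + ((6.1 − 0)/13)·100 = 200 + 46.9231 = 246.923.

246.92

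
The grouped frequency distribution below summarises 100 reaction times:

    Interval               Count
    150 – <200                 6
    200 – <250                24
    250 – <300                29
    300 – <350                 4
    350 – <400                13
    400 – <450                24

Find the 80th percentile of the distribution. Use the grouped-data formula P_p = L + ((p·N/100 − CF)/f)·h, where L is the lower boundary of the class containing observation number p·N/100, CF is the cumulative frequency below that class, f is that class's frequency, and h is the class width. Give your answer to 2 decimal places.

N = 100; target position k = 80/100 · 100 = 80.
Cumulative frequencies: 6, 30, 59, 63, 76, 100.
Observation 80 falls in the class 400 – <450.
L = 400, CF = 76, f = 24, h = 50.
P80 = 400 + ((80 − 76)/24)·50 = 400 + 8.33333 = 408.333.

408.33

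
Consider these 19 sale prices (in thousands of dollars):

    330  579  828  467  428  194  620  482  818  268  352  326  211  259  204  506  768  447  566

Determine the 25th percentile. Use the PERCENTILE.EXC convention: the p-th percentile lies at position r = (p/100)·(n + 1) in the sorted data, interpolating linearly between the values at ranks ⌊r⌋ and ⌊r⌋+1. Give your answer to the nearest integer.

268

Sorted: 194, 204, 211, 259, 268, 326, 330, 352, 428, 447, 467, 482, 506, 566, 579, 620, 768, 818, 828.
n = 19.
r = (25/100)·(19 + 1) = 5.
r is an integer, so P25 is the value at rank 5: 268.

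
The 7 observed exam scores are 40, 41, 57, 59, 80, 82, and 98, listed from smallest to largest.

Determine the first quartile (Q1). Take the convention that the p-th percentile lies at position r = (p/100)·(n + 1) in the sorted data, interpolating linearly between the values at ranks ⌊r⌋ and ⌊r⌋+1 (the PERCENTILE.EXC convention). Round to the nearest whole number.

n = 7.
r = (25/100)·(7 + 1) = 2.
r is an integer, so P25 is the value at rank 2: 41.

41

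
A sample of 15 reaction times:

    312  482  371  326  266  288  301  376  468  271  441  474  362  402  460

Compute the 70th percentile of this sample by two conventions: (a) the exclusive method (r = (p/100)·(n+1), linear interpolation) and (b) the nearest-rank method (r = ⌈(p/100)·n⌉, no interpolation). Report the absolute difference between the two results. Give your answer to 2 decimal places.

3.80

Sorted: 266, 271, 288, 301, 312, 326, 362, 371, 376, 402, 441, 460, 468, 474, 482.
n = 15.
(a) r = 11.2; between ranks 11 (441) and 12 (460): 444.8.
(b) the nearest-rank method: rank 11 → 441.
|444.8 − 441| = 3.8.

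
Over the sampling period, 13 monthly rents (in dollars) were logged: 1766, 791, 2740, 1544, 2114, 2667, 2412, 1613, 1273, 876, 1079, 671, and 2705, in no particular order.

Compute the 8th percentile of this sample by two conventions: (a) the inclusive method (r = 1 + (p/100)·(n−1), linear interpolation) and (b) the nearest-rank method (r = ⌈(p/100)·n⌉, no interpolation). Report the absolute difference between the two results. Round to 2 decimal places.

Sorted: 671, 791, 876, 1079, 1273, 1544, 1613, 1766, 2114, 2412, 2667, 2705, 2740.
n = 13.
(a) r = 1.96; between ranks 1 (671) and 2 (791): 786.2.
(b) the nearest-rank method: rank 2 → 791.
|786.2 − 791| = 4.8.

4.80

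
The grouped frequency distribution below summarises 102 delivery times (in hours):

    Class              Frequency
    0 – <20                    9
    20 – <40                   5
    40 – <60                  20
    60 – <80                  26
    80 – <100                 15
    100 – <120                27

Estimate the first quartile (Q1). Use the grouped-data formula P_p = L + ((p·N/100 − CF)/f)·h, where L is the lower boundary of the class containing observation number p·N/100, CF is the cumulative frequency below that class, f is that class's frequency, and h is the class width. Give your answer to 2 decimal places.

51.50

N = 102; target position k = 25/100 · 102 = 25.5.
Cumulative frequencies: 9, 14, 34, 60, 75, 102.
Observation 25.5 falls in the class 40 – <60.
L = 40, CF = 14, f = 20, h = 20.
P25 = 40 + ((25.5 − 14)/20)·20 = 40 + 11.5 = 51.5.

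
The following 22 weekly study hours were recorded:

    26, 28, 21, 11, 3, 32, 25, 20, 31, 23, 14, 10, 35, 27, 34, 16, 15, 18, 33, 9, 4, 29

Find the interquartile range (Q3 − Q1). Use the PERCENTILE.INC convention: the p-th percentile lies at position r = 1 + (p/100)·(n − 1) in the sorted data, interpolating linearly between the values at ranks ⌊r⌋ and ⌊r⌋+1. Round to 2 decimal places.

Sorted: 3, 4, 9, 10, 11, 14, 15, 16, 18, 20, 21, 23, 25, 26, 27, 28, 29, 31, 32, 33, 34, 35.
n = 22.
P25: r = 6.25; ranks 6–7 are 14, 15; interpolating gives 14.25.
P75: r = 16.75; ranks 16–17 are 28, 29; interpolating gives 28.75.
Difference: 28.75 − 14.25 = 14.5.

14.50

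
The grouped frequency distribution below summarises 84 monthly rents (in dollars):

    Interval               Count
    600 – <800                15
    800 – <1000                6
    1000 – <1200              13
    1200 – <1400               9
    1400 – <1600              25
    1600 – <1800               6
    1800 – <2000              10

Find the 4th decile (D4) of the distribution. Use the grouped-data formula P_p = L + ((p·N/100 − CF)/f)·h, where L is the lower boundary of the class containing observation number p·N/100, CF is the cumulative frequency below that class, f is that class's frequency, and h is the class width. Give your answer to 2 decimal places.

N = 84; target position k = 40/100 · 84 = 33.6.
Cumulative frequencies: 15, 21, 34, 43, 68, 74, 84.
Observation 33.6 falls in the class 1000 – <1200.
L = 1000, CF = 21, f = 13, h = 200.
P40 = 1000 + ((33.6 − 21)/13)·200 = 1000 + 193.846 = 1193.85.

1193.85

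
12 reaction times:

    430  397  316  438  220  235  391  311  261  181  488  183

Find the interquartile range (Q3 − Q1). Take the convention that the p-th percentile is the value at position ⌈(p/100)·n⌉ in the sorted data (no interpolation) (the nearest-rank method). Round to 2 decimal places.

Sorted: 181, 183, 220, 235, 261, 311, 316, 391, 397, 430, 438, 488.
n = 12.
P25: rank ⌈25/100·12⌉ = 3 → 220.
P75: rank ⌈75/100·12⌉ = 9 → 397.
Difference: 397 − 220 = 177.

177.00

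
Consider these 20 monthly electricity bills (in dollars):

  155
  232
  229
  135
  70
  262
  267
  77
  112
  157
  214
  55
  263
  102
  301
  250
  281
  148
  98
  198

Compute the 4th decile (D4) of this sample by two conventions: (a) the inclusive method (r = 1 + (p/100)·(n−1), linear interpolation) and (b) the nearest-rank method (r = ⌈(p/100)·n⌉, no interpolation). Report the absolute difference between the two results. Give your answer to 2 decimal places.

Sorted: 55, 70, 77, 98, 102, 112, 135, 148, 155, 157, 198, 214, 229, 232, 250, 262, 263, 267, 281, 301.
n = 20.
(a) r = 8.6; between ranks 8 (148) and 9 (155): 152.2.
(b) the nearest-rank method: rank 8 → 148.
|152.2 − 148| = 4.2.

4.20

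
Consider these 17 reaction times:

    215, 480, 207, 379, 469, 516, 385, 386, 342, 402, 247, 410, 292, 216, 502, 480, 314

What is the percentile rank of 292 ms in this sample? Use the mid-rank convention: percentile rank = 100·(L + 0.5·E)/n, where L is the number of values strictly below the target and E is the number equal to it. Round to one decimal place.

Sorted: 207, 215, 216, 247, 292, 314, 342, 379, 385, 386, 402, 410, 469, 480, 480, 502, 516.
Count below 292: L = 4; count equal: E = 1; n = 17.
Percentile rank = 100·(4 + 0.5·1)/17 = 100·4.5/17 = 26.47.

26.5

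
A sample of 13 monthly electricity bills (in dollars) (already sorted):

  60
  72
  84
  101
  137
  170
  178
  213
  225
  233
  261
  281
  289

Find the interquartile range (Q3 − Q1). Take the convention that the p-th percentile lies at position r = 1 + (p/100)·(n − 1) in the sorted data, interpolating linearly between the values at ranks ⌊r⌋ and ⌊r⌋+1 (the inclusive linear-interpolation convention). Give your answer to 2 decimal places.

n = 13.
P25: r = 4 (integer) → 101.
P75: r = 10 (integer) → 233.
Difference: 233 − 101 = 132.

132.00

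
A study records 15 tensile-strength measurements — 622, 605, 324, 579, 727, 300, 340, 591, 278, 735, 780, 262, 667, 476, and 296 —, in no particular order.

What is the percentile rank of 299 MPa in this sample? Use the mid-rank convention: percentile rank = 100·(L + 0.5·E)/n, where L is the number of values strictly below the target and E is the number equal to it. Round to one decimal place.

Sorted: 262, 278, 296, 300, 324, 340, 476, 579, 591, 605, 622, 667, 727, 735, 780.
Count below 299: L = 3; count equal: E = 0; n = 15.
Percentile rank = 100·(3 + 0.5·0)/15 = 100·3/15 = 20.

20.0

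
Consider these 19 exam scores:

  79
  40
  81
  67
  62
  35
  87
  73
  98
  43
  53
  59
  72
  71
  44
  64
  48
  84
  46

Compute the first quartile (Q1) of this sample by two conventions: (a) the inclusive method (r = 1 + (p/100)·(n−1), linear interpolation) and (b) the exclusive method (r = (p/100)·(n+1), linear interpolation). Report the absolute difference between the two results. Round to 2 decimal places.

1.00

Sorted: 35, 40, 43, 44, 46, 48, 53, 59, 62, 64, 67, 71, 72, 73, 79, 81, 84, 87, 98.
n = 19.
(a) r = 5.5; between ranks 5 (46) and 6 (48): 47.
(b) r = 5 → value at rank 5 = 46.
|47 − 46| = 1.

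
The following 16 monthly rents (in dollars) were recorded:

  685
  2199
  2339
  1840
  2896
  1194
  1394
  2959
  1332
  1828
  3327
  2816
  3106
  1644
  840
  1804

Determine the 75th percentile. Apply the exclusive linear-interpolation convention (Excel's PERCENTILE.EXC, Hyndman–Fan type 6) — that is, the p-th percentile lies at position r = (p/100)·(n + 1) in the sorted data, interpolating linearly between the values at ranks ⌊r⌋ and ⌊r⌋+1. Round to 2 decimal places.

Sorted: 685, 840, 1194, 1332, 1394, 1644, 1804, 1828, 1840, 2199, 2339, 2816, 2896, 2959, 3106, 3327.
n = 16.
r = (75/100)·(16 + 1) = 12.75.
Rank 12 is 2816 and rank 13 is 2896.
Interpolate: 2816 + 0.75·(2896 − 2816) = 2816 + 0.75·80 = 2876.

2876.00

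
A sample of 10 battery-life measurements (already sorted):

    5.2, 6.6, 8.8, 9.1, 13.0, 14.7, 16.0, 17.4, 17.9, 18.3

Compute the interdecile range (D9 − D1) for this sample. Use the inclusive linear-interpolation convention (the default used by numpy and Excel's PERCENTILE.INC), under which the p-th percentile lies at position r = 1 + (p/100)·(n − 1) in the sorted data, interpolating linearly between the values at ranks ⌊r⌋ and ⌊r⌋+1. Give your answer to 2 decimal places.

n = 10.
P10: r = 1.9; ranks 1–2 are 5.2, 6.6; interpolating gives 6.46.
P90: r = 9.1; ranks 9–10 are 17.9, 18.3; interpolating gives 17.94.
Difference: 17.94 − 6.46 = 11.48.

11.48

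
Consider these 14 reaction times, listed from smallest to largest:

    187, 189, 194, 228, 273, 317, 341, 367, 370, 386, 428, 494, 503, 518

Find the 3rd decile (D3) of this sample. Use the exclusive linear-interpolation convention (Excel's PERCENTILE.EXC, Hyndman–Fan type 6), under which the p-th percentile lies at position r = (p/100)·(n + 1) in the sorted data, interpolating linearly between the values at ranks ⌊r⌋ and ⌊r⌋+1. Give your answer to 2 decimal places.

n = 14.
r = (30/100)·(14 + 1) = 4.5.
Rank 4 is 228 and rank 5 is 273.
Interpolate: 228 + 0.5·(273 − 228) = 228 + 0.5·45 = 250.5.

250.50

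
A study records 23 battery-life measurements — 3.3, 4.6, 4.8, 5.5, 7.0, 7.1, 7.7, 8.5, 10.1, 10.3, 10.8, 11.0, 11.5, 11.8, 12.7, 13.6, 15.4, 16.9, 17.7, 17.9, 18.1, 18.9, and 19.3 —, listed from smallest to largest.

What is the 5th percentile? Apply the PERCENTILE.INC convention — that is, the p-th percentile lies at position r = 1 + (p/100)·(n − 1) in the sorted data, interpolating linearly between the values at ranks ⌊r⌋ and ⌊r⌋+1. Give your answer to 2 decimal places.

4.62

n = 23.
r = 1 + (5/100)·(23 − 1) = 1 + 1.1 = 2.1.
Rank 2 is 4.6 and rank 3 is 4.8.
Interpolate: 4.6 + 0.1·(4.8 − 4.6) = 4.6 + 0.1·0.2 = 4.62.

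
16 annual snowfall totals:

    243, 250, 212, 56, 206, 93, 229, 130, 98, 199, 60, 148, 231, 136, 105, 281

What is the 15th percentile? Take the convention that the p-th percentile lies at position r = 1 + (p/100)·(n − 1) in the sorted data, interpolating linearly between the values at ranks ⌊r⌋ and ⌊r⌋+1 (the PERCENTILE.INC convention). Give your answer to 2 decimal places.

94.25

Sorted: 56, 60, 93, 98, 105, 130, 136, 148, 199, 206, 212, 229, 231, 243, 250, 281.
n = 16.
r = 1 + (15/100)·(16 − 1) = 1 + 2.25 = 3.25.
Rank 3 is 93 and rank 4 is 98.
Interpolate: 93 + 0.25·(98 − 93) = 93 + 0.25·5 = 94.25.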